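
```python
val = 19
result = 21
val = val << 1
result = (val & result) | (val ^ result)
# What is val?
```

Trace:
`val = 19` → val = 19
`result = 21` → result = 21
`val = val << 1` → val = 38
`result = (val & result) | (val ^ result)` → result = 55
So val = 38

Answer: 38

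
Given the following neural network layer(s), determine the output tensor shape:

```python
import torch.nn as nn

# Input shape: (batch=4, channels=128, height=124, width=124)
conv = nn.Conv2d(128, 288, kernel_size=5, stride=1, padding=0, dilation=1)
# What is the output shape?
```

Input: (4, 128, 124, 124) -> Output: (4, 288, 120, 120)

Answer: (4, 288, 120, 120)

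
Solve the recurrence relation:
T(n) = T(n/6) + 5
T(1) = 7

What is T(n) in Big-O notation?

Each step divides n by 6 and adds 5. After log_6(n) steps we reach T(1)=7. So T(n) = 5·log_6(n) + 7 = O(log n).

Answer: O(log n)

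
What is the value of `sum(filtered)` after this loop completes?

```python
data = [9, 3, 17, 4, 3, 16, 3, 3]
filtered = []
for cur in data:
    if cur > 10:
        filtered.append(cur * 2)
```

Sum of doubled values > 10
`filtered` takes the values: [] → [34] → [34, 32]
So `sum(filtered)` = 66

Answer: 66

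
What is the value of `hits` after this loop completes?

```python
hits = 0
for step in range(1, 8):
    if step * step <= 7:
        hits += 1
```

Count numbers where step² ≤ 7
`hits` takes the values: 0 → 1 → 2

Answer: 2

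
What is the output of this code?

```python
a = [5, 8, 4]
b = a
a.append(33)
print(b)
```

Key concept: basic list aliasing.
Step by step:
`a = [5, 8, 4]` → a = [5, 8, 4]
`b = a` → b = [5, 8, 4] (same object as a)
`a.append(33)` → a = [5, 8, 4, 33] (same object as b); b = [5, 8, 4, 33] (same object as a)
`print(b)` → prints [5, 8, 4, 33]

Answer: [5, 8, 4, 33]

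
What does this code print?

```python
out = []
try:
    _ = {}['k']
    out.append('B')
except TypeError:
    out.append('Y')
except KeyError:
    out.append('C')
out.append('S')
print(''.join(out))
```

Execution trace: 'C' (except KeyError) → 'S' (after the try/except). Output: CS

Answer: CS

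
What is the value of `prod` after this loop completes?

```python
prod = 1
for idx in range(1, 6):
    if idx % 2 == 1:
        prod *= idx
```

Product of odd numbers 1 to 5
`prod` takes the values: 1 → 3 → 15

Answer: 15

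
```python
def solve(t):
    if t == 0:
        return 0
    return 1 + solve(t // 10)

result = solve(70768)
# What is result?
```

Count of digits of 70768: 5

Answer: 5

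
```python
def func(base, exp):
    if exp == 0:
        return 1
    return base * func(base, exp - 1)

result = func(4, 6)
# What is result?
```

func(4, 6) = 4 * 4 * 4 * 4 * 4 * 4 = 4096

Answer: 4096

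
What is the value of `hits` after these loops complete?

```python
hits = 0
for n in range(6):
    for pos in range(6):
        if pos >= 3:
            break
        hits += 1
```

Inner breaks at 3, outer runs 6 times
`hits` takes the values: 0 → 1 → 2 → 3 → 4 → 5 → 6 → 7 → 8 → 9 → 10 → 11 → 12 → 13 → 14 → 15 → 16 → 17 → 18

Answer: 18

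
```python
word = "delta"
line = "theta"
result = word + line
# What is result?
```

Trace:
`word = "delta"` → word = 'delta'
`line = "theta"` → line = 'theta'
`result = word + line` → result = 'deltatheta'
So result = 'deltatheta'

Answer: 'deltatheta'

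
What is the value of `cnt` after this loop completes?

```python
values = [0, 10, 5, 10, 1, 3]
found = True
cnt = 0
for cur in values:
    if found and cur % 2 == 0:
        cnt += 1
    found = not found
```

Count even values at even positions
`cnt` takes the values: 0 → 1

Answer: 1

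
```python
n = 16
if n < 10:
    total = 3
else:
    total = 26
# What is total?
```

Trace:
`n = 16` → n = 16
`if n < 10: ...` → n < 10 is False, take else branch → total = 26
So total = 26

Answer: 26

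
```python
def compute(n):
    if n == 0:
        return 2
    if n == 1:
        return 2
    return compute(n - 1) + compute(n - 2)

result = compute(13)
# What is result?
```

Build up from base cases: compute(0)=2, compute(1)=2, compute(2)=4, compute(3)=6, compute(4)=10, compute(5)=16, compute(6)=26, ..., compute(13)=754

Answer: 754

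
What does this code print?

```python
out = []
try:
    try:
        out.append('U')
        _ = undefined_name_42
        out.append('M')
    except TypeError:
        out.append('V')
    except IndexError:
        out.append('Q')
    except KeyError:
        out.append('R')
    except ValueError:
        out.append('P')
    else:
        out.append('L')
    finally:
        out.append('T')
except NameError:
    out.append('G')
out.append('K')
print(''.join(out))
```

Execution trace: 'U' (try body) → 'T' (finally) → 'G' (outer except NameError) → 'K' (after the try/except). Output: UTGK

Answer: UTGK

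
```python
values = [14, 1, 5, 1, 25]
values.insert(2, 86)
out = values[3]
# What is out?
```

Trace:
`values = [14, 1, 5, 1, 25]` → values = [14, 1, 5, 1, 25]
`values.insert(2, 86)` → values = [14, 1, 86, 5, 1, 25]
`out = values[3]` → out = 5
So out = 5

Answer: 5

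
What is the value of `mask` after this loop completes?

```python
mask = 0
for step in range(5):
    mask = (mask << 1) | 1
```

Build 5 consecutive 1-bits: 0b11111
`mask` takes the values: 0 → 1 → 3 → 7 → 15 → 31

Answer: 31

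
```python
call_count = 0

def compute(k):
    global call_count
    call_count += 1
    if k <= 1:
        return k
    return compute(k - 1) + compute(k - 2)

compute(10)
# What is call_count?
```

Calls(k) = 1 + Calls(k-1) + Calls(k-2); Calls(0)=Calls(1)=1. For k=10 this gives 177.

Answer: 177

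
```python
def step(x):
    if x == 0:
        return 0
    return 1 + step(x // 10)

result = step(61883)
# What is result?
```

Count of digits of 61883: 5

Answer: 5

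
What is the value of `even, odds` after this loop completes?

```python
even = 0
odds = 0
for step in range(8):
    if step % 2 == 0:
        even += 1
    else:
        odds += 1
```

Count evens and odds in range(8)
`even, odds` takes the values: (0, 0) → (1, 0) → (1, 1) → (2, 1) → (2, 2) → (3, 2) → (3, 3) → (4, 3) → (4, 4)

Answer: 4, 4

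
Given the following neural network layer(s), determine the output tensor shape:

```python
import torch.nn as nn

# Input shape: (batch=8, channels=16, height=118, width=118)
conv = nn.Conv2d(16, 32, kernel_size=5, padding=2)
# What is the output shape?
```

Input: (8, 16, 118, 118) -> Output: (8, 32, 118, 118)

Answer: (8, 32, 118, 118)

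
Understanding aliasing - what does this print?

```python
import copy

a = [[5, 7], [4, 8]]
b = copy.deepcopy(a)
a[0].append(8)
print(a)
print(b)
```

Key concept: deep copy is fully independent.
Step by step:
`a = [[5, 7], [4, 8]]` → a = [[5, 7], [4, 8]]
`b = copy.deepcopy(a)` → b = [[5, 7], [4, 8]]
`a[0].append(8)` → a = [[5, 7, 8], [4, 8]]
`print(a)` → prints [[5, 7, 8], [4, 8]]
`print(b)` → prints [[5, 7], [4, 8]]

Answer:
[[5, 7, 8], [4, 8]]
[[5, 7], [4, 8]]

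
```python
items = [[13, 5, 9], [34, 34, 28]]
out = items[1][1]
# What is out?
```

Trace:
`items = [[13, 5, 9], [34, 34, 28]]` → items = [[13, 5, 9], [34, 34, 28]]
`out = items[1][1]` → out = 34
So out = 34

Answer: 34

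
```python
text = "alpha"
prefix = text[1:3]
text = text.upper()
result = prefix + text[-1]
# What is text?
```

Trace:
`text = "alpha"` → text = 'alpha'
`prefix = text[1:3]` → prefix = 'lp'
`text = text.upper()` → text = 'ALPHA'
`result = prefix + text[-1]` → result = 'lpA'
So text = 'ALPHA'

Answer: 'ALPHA'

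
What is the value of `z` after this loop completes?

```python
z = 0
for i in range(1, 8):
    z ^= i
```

XOR of 1 to 7
`z` takes the values: 0 → 1 → 3 → 0 → 4 → 1 → 7 → 0

Answer: 0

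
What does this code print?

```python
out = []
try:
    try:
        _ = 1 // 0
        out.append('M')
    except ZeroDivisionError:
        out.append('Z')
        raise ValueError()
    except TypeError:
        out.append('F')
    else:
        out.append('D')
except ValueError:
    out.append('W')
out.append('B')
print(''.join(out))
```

Execution trace: 'Z' (inner except ZeroDivisionError) → 'W' (outer except ValueError) → 'B' (after the try/except). Output: ZWB

Answer: ZWB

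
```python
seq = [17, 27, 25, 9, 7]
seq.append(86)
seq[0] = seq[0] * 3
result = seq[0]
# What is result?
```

Trace:
`seq = [17, 27, 25, 9, 7]` → seq = [17, 27, 25, 9, 7]
`seq.append(86)` → seq = [17, 27, 25, 9, 7, 86]
`seq[0] = seq[0] * 3` → seq = [51, 27, 25, 9, 7, 86]
`result = seq[0]` → result = 51
So result = 51

Answer: 51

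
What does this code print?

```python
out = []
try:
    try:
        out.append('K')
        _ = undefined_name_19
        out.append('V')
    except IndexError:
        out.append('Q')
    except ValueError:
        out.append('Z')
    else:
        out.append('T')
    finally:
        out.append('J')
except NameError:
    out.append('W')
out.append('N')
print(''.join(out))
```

Execution trace: 'K' (inner try body) → 'J' (inner finally) → 'W' (outer except NameError) → 'N' (after the try/except). Output: KJWN

Answer: KJWN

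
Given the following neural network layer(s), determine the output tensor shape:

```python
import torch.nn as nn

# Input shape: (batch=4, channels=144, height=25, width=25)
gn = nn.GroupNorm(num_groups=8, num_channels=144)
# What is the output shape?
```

Input: (4, 144, 25, 25) -> Output: (4, 144, 25, 25)

Answer: (4, 144, 25, 25)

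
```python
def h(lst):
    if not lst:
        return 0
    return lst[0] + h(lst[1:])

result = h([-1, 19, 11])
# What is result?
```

(-1) + 19 + 11 + 0 = 29

Answer: 29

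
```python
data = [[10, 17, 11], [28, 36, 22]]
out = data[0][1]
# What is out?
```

Trace:
`data = [[10, 17, 11], [28, 36, 22]]` → data = [[10, 17, 11], [28, 36, 22]]
`out = data[0][1]` → out = 17
So out = 17

Answer: 17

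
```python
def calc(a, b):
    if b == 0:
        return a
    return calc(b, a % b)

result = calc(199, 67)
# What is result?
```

calc(199, 67) -> calc(67, 65) -> calc(65, 2) -> calc(2, 1) -> calc(1, 0) -> 1

Answer: 1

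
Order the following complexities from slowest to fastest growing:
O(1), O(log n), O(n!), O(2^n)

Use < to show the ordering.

Ordered by growth rate: O(1) < O(log n) < O(2^n) < O(n!)

Answer: O(1) < O(log n) < O(2^n) < O(n!)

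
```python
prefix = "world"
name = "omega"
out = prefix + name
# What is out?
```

Trace:
`prefix = "world"` → prefix = 'world'
`name = "omega"` → name = 'omega'
`out = prefix + name` → out = 'worldomega'
So out = 'worldomega'

Answer: 'worldomega'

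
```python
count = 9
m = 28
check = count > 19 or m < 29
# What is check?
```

Trace:
`count = 9` → count = 9
`m = 28` → m = 28
`check = count > 19 or m < 29` → check = True
So check = True

Answer: True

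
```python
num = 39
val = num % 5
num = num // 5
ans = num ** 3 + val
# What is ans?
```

Trace:
`num = 39` → num = 39
`val = num % 5` → val = 4
`num = num // 5` → num = 7
`ans = num ** 3 + val` → ans = 347
So ans = 347

Answer: 347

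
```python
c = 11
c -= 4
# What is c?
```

Trace:
`c = 11` → c = 11
`c -= 4` → c = 7
So c = 7

Answer: 7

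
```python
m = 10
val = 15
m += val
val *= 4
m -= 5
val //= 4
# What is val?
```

Trace:
`m = 10` → m = 10
`val = 15` → val = 15
`m += val` → m = 25
`val *= 4` → val = 60
`m -= 5` → m = 20
`val //= 4` → val = 15
So val = 15

Answer: 15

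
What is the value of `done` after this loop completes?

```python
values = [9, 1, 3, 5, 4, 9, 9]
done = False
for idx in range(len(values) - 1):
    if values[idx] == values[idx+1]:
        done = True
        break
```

Check consecutive duplicates in [9, 1, 3, 5, 4, 9, 9]
`done` takes the values: False → True

Answer: True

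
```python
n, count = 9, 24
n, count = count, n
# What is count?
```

Trace:
`n, count = 9, 24` → n = 9; count = 24
`n, count = count, n` → n = 24; count = 9
So count = 9

Answer: 9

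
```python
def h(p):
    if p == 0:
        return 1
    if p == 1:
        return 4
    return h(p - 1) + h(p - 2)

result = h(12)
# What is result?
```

Build up from base cases: h(0)=1, h(1)=4, h(2)=5, h(3)=9, h(4)=14, h(5)=23, h(6)=37, ..., h(12)=665

Answer: 665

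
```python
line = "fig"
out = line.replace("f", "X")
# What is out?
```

Trace:
`line = "fig"` → line = 'fig'
`out = line.replace("f", "X")` → out = 'Xig'
So out = 'Xig'

Answer: 'Xig'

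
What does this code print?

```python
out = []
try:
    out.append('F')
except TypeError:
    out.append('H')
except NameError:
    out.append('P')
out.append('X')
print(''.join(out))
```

Execution trace: 'F' (try body, no exception) → 'X' (after the try/except). Output: FX

Answer: FX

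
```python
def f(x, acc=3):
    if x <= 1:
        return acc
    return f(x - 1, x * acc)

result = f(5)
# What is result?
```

Accumulator trace (n, acc): (5, 3) -> (4, 15) -> (3, 60) -> (2, 180) -> (1, 360) -> return 360

Answer: 360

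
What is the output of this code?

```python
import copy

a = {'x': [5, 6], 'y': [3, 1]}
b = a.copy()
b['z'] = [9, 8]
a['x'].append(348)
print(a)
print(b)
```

Key concept: shallow copy of dict with mutable values.
Step by step:
`a = {'x': [5, 6], 'y': [3, 1]}` → a = {'x': [5, 6], 'y': [3, 1]}
`b = a.copy()` → b = {'x': [5, 6], 'y': [3, 1]}
`b['z'] = [9, 8]` → b = {'x': [5, 6], 'y': [3, 1], 'z': [9, 8]}
`a['x'].append(348)` → a = {'x': [5, 6, 348], 'y': [3, 1]}; b = {'x': [5, 6, 348], 'y': [3, 1], 'z': [9, 8]}
`print(a)` → prints {'x': [5, 6, 348], 'y': [3, 1]}
`print(b)` → prints {'x': [5, 6, 348], 'y': [3, 1], 'z': [9, 8]}

Answer:
{'x': [5, 6, 348], 'y': [3, 1]}
{'x': [5, 6, 348], 'y': [3, 1], 'z': [9, 8]}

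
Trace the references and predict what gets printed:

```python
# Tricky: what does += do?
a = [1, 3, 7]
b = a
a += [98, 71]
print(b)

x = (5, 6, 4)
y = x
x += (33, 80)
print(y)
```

Key concept: += behavior differs for mutable vs immutable.
Step by step:
`a = [1, 3, 7]` → a = [1, 3, 7]
`b = a` → b = [1, 3, 7] (same object as a)
`a += [98, 71]` → a = [1, 3, 7, 98, 71] (same object as b); b = [1, 3, 7, 98, 71] (same object as a)
`print(b)` → prints [1, 3, 7, 98, 71]
`x = (5, 6, 4)` → x = (5, 6, 4)
`y = x` → y = (5, 6, 4)
`x += (33, 80)` → x = (5, 6, 4, 33, 80)
`print(y)` → prints (5, 6, 4)

Answer:
[1, 3, 7, 98, 71]
(5, 6, 4)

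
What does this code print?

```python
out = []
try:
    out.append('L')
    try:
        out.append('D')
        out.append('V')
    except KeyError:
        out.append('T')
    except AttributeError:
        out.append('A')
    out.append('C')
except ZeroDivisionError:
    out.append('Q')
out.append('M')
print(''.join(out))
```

Execution trace: 'L' (try body) → 'D' (inner try body) → 'V' (inner try body, no exception) → 'C' (try body, no exception) → 'M' (after the try/except). Output: LDVCM

Answer: LDVCM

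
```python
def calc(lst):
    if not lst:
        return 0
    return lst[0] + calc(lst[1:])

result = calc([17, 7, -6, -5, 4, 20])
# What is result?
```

17 + 7 + (-6) + (-5) + 4 + 20 + 0 = 37

Answer: 37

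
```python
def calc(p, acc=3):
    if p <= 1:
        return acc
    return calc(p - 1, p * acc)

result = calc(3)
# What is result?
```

Accumulator trace (n, acc): (3, 3) -> (2, 9) -> (1, 18) -> return 18

Answer: 18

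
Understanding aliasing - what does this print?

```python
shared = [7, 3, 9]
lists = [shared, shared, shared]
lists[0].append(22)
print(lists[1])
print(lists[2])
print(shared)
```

Key concept: list of same reference.
Step by step:
`shared = [7, 3, 9]` → shared = [7, 3, 9]
`lists = [shared, shared, shared]` → lists = [[7, 3, 9], [7, 3, 9], [7, 3, 9]]
`lists[0].append(22)` → shared = [7, 3, 9, 22]; lists = [[7, 3, 9, 22], [7, 3, 9, 22], [7, 3, 9, 22]]
`print(lists[1])` → prints [7, 3, 9, 22]
`print(lists[2])` → prints [7, 3, 9, 22]
`print(shared)` → prints [7, 3, 9, 22]

Answer:
[7, 3, 9, 22]
[7, 3, 9, 22]
[7, 3, 9, 22]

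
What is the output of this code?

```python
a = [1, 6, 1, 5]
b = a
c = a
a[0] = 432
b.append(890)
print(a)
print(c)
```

Key concept: multiple aliases.
Step by step:
`a = [1, 6, 1, 5]` → a = [1, 6, 1, 5]
`b = a` → b = [1, 6, 1, 5] (same object as a)
`c = a` → c = [1, 6, 1, 5] (same object as a, b)
`a[0] = 432` → a = [432, 6, 1, 5] (same object as b, c); b = [432, 6, 1, 5] (same object as a, c); c = [432, 6, 1, 5] (same object as a, b)
`b.append(890)` → a = [432, 6, 1, 5, 890] (same object as b, c); b = [432, 6, 1, 5, 890] (same object as a, c); c = [432, 6, 1, 5, 890] (same object as a, b)
`print(a)` → prints [432, 6, 1, 5, 890]
`print(c)` → prints [432, 6, 1, 5, 890]

Answer:
[432, 6, 1, 5, 890]
[432, 6, 1, 5, 890]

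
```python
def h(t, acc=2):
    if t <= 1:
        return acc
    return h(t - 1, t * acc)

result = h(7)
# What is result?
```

Accumulator trace (n, acc): (7, 2) -> (6, 14) -> (5, 84) -> (4, 420) -> (3, 1680) -> (2, 5040) -> (1, 10080) -> return 10080

Answer: 10080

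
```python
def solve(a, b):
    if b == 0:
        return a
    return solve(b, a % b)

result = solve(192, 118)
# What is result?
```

solve(192, 118) -> solve(118, 74) -> solve(74, 44) -> solve(44, 30) -> solve(30, 14) -> solve(14, 2) -> solve(2, 0) -> 2

Answer: 2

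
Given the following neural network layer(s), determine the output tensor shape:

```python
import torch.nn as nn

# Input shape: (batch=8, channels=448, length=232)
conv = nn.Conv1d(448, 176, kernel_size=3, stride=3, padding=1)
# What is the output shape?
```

Input: (8, 448, 232) -> Output: (8, 176, 78)

Answer: (8, 176, 78)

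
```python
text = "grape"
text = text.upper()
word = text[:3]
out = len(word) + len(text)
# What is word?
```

Trace:
`text = "grape"` → text = 'grape'
`text = text.upper()` → text = 'GRAPE'
`word = text[:3]` → word = 'GRA'
`out = len(word) + len(text)` → out = 8
So word = 'GRA'

Answer: 'GRA'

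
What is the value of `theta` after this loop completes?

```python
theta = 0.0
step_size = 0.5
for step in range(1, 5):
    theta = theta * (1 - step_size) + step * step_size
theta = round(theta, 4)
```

Moving average with lr=0.5
`theta` takes the values: 0.0 → 0.5 → 1.25 → 2.125 → 3.0625

Answer: 3.0625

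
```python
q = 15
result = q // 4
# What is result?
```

Trace:
`q = 15` → q = 15
`result = q // 4` → result = 3
So result = 3

Answer: 3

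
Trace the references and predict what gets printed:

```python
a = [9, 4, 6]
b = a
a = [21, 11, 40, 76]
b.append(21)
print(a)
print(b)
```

Key concept: rebinding vs mutation: a is rebound to a new list, b still points at the original.
Step by step:
`a = [9, 4, 6]` → a = [9, 4, 6]
`b = a` → b = [9, 4, 6] (same object as a)
`a = [21, 11, 40, 76]` → a = [21, 11, 40, 76]
`b.append(21)` → b = [9, 4, 6, 21]
`print(a)` → prints [21, 11, 40, 76]
`print(b)` → prints [9, 4, 6, 21]

Answer:
[21, 11, 40, 76]
[9, 4, 6, 21]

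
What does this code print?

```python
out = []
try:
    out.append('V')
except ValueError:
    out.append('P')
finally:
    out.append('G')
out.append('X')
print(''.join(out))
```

Execution trace: 'V' (try body, no exception) → 'G' (finally) → 'X' (after the try/except). Output: VGX

Answer: VGX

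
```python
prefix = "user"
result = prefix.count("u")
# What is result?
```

Trace:
`prefix = "user"` → prefix = 'user'
`result = prefix.count("u")` → result = 1
So result = 1

Answer: 1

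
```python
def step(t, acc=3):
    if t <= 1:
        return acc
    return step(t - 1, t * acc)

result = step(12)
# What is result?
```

Accumulator trace (n, acc): (12, 3) -> (11, 36) -> (10, 396) -> (9, 3960) -> (8, 35640) -> (7, 285120) -> (6, 1995840) -> (5, 11975040) -> (4, 59875200) -> (3, 239500800) -> (2, 718502400) -> (1, 1437004800) -> return 1437004800

Answer: 1437004800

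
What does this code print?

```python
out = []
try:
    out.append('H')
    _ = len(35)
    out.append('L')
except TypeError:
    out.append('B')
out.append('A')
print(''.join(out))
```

Execution trace: 'H' (try body) → 'B' (except TypeError) → 'A' (after the try/except). Output: HBA

Answer: HBA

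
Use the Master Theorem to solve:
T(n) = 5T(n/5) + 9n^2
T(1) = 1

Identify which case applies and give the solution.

a=5, b=5, f(n)=9n^2. log_5(5) = 1. Since c=2 > 1 and the regularity condition holds (5(n/5)^2 = (5/5^2)n^2 with 5/5^2 < 1), Case 3 applies: T(n) = Θ(f(n)) = O(n^2).

Answer: O(n^2) - Case 3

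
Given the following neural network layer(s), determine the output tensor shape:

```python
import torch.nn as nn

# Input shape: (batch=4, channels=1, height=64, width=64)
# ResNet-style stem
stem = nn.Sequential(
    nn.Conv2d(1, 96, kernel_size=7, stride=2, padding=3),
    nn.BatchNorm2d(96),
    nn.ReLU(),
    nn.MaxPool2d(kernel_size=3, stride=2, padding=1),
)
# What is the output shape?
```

Input: (4, 1, 64, 64) -> after Conv2d 7x7 stride=2: (4, 96, 32, 32) -> Output: (4, 96, 16, 16)

Answer: (4, 96, 16, 16)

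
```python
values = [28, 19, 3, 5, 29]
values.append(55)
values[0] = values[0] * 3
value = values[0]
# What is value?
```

Trace:
`values = [28, 19, 3, 5, 29]` → values = [28, 19, 3, 5, 29]
`values.append(55)` → values = [28, 19, 3, 5, 29, 55]
`values[0] = values[0] * 3` → values = [84, 19, 3, 5, 29, 55]
`value = values[0]` → value = 84
So value = 84

Answer: 84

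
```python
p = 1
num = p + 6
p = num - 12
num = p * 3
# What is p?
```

Trace:
`p = 1` → p = 1
`num = p + 6` → num = 7
`p = num - 12` → p = -5
`num = p * 3` → num = -15
So p = -5

Answer: -5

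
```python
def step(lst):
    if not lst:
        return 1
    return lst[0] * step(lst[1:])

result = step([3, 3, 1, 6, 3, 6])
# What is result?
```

Product over [3, 3, 1, 6, 3, 6] = 3 * 3 * 1 * 6 * 3 * 6 = 972

Answer: 972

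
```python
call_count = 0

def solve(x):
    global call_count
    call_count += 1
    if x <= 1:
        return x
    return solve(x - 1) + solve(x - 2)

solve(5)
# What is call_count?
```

Calls(x) = 1 + Calls(x-1) + Calls(x-2); Calls(0)=Calls(1)=1. For x=5 this gives 15.

Answer: 15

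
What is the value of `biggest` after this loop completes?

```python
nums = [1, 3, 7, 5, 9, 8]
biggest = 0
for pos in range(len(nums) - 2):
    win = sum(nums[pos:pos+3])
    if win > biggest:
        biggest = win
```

Max sum of 3-element window in [1, 3, 7, 5, 9, 8]
`biggest` takes the values: 0 → 11 → 15 → 21 → 22

Answer: 22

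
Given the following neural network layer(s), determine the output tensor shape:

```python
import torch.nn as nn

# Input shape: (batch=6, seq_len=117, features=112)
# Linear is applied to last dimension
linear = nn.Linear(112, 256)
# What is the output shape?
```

Input: (6, 117, 112) -> Output: (6, 117, 256)

Answer: (6, 117, 256)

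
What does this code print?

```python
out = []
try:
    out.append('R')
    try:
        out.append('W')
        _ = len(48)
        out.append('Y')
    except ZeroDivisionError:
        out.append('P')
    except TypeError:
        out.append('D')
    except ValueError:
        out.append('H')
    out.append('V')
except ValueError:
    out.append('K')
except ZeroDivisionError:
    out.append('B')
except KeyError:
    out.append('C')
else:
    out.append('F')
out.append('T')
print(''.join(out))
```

Execution trace: 'R' (try body) → 'W' (inner try body) → 'D' (inner except TypeError) → 'V' (try body, no exception) → 'F' (else) → 'T' (after the try/except). Output: RWDVFT

Answer: RWDVFT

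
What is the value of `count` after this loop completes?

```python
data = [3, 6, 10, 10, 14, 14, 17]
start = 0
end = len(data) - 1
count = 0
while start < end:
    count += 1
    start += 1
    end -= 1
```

Iterations until pointers meet (list length 7)
`count` takes the values: 0 → 1 → 2 → 3

Answer: 3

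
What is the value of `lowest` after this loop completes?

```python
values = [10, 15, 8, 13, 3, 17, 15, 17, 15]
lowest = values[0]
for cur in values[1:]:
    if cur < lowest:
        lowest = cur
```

Minimum of [10, 15, 8, 13, 3, 17, 15, 17, 15]
`lowest` takes the values: 10 → 8 → 3

Answer: 3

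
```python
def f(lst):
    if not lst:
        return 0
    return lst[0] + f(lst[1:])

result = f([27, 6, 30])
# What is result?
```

27 + 6 + 30 + 0 = 63

Answer: 63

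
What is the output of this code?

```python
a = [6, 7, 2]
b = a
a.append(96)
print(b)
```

Key concept: basic list aliasing.
Step by step:
`a = [6, 7, 2]` → a = [6, 7, 2]
`b = a` → b = [6, 7, 2] (same object as a)
`a.append(96)` → a = [6, 7, 2, 96] (same object as b); b = [6, 7, 2, 96] (same object as a)
`print(b)` → prints [6, 7, 2, 96]

Answer: [6, 7, 2, 96]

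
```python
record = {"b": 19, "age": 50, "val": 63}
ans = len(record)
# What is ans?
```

Trace:
`record = {"b": 19, "age": 50, "val": 63}` → record = {'b': 19, 'age': 50, 'val': 63}
`ans = len(record)` → ans = 3
So ans = 3

Answer: 3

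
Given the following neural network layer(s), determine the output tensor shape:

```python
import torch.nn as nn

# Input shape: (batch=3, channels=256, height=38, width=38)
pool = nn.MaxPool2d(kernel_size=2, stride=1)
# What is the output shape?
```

Input: (3, 256, 38, 38) -> Output: (3, 256, 37, 37)

Answer: (3, 256, 37, 37)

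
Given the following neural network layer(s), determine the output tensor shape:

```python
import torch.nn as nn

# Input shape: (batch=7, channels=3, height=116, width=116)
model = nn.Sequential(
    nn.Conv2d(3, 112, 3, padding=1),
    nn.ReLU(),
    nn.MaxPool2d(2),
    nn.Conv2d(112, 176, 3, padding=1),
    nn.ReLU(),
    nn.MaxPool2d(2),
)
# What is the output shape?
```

Input: (7, 3, 116, 116) -> after first Conv2d: (7, 112, 116, 116) -> after first MaxPool2d: (7, 112, 58, 58) -> after second Conv2d: (7, 176, 58, 58) -> Output: (7, 176, 29, 29)

Answer: (7, 176, 29, 29)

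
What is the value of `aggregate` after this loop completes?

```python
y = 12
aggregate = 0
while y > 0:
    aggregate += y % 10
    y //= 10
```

Sum digits of 12
`aggregate` takes the values: 0 → 2 → 3

Answer: 3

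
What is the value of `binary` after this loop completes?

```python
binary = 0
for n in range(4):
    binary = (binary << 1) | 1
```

Build 4 consecutive 1-bits: 0b1111
`binary` takes the values: 0 → 1 → 3 → 7 → 15

Answer: 15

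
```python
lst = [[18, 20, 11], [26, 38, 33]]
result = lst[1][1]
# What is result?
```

Trace:
`lst = [[18, 20, 11], [26, 38, 33]]` → lst = [[18, 20, 11], [26, 38, 33]]
`result = lst[1][1]` → result = 38
So result = 38

Answer: 38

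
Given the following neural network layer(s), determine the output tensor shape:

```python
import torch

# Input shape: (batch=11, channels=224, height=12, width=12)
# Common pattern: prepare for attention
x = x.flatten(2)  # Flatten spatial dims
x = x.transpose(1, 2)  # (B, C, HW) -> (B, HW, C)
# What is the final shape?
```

Input: (11, 224, 12, 12) -> after flatten(2): (11, 224, 144) -> Output: (11, 144, 224)

Answer: (11, 144, 224)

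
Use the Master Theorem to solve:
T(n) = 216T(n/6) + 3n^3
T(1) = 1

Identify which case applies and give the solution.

a=216, b=6, f(n)=3n^3. log_6(216) = 3. Since c=3 = 3, Case 2 applies: T(n) = Θ(n^log_b(a) · log n) = O(n^3 log n).

Answer: O(n^3 log n) - Case 2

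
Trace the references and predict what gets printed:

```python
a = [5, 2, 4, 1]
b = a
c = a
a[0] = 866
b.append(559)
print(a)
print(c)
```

Key concept: multiple aliases.
Step by step:
`a = [5, 2, 4, 1]` → a = [5, 2, 4, 1]
`b = a` → b = [5, 2, 4, 1] (same object as a)
`c = a` → c = [5, 2, 4, 1] (same object as a, b)
`a[0] = 866` → a = [866, 2, 4, 1] (same object as b, c); b = [866, 2, 4, 1] (same object as a, c); c = [866, 2, 4, 1] (same object as a, b)
`b.append(559)` → a = [866, 2, 4, 1, 559] (same object as b, c); b = [866, 2, 4, 1, 559] (same object as a, c); c = [866, 2, 4, 1, 559] (same object as a, b)
`print(a)` → prints [866, 2, 4, 1, 559]
`print(c)` → prints [866, 2, 4, 1, 559]

Answer:
[866, 2, 4, 1, 559]
[866, 2, 4, 1, 559]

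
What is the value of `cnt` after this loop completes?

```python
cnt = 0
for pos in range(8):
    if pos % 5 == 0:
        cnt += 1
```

Count numbers divisible by 5 in range(8)
`cnt` takes the values: 0 → 1 → 2

Answer: 2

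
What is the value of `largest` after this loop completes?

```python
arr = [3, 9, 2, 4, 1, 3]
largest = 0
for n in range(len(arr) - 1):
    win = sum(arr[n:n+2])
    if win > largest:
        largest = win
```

Max sum of 2-element window in [3, 9, 2, 4, 1, 3]
`largest` takes the values: 0 → 12

Answer: 12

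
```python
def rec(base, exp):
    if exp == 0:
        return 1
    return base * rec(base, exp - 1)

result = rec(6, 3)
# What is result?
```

rec(6, 3) = 6 * 6 * 6 = 216

Answer: 216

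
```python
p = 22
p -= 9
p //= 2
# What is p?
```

Trace:
`p = 22` → p = 22
`p -= 9` → p = 13
`p //= 2` → p = 6
So p = 6

Answer: 6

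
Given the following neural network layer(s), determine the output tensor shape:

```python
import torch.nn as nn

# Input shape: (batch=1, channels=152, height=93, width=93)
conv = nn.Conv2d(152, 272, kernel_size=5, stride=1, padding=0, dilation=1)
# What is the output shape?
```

Input: (1, 152, 93, 93) -> Output: (1, 272, 89, 89)

Answer: (1, 272, 89, 89)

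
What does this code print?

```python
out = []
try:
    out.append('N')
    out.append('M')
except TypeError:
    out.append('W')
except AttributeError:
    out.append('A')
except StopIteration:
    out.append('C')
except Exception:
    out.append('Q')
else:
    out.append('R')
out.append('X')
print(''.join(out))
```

Execution trace: 'N' (try body) → 'M' (try body, no exception) → 'R' (else) → 'X' (after the try/except). Output: NMRX

Answer: NMRX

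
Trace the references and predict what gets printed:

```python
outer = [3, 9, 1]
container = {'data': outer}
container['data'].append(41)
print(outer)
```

Key concept: dict holds reference to list.
Step by step:
`outer = [3, 9, 1]` → outer = [3, 9, 1]
`container = {'data': outer}` → container = {'data': [3, 9, 1]}
`container['data'].append(41)` → outer = [3, 9, 1, 41]; container = {'data': [3, 9, 1, 41]}
`print(outer)` → prints [3, 9, 1, 41]

Answer: [3, 9, 1, 41]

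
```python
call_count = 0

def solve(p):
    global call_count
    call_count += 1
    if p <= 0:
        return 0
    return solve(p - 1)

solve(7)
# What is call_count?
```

Linear recursion stepping by 1: 8 calls from p=7 down to ≤0.

Answer: 8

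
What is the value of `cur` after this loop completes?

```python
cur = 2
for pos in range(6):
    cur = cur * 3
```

Multiply by 3, 6 times: 2 * 3^6 = 1458
`cur` takes the values: 2 → 6 → 18 → 54 → 162 → 486 → 1458

Answer: 1458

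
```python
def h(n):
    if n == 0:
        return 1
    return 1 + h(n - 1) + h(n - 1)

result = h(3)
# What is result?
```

h(n) = 1 + 2·h(n-1), h(0)=1. Closed form: (1+1)·2^3 - 1 = 15.

Answer: 15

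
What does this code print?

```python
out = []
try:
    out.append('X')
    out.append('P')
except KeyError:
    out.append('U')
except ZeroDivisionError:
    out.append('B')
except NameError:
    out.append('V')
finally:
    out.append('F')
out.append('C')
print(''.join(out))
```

Execution trace: 'X' (try body) → 'P' (try body, no exception) → 'F' (finally) → 'C' (after the try/except). Output: XPFC

Answer: XPFC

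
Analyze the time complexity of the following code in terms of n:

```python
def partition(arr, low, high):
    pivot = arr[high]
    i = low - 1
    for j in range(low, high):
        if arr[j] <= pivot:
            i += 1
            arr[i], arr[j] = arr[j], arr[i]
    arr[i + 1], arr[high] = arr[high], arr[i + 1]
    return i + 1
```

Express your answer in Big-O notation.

This is Lomuto partition (single pass over [low, high), where n = high - low). Time complexity: O(n).

Answer: O(n)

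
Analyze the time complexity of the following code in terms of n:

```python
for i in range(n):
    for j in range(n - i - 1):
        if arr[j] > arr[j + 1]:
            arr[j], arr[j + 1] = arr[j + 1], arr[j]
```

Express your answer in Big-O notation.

This is Bubble sort. Time complexity: O(n²).

Answer: O(n²)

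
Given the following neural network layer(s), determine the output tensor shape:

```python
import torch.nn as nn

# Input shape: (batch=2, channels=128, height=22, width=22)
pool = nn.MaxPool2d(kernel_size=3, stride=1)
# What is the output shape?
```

Input: (2, 128, 22, 22) -> Output: (2, 128, 20, 20)

Answer: (2, 128, 20, 20)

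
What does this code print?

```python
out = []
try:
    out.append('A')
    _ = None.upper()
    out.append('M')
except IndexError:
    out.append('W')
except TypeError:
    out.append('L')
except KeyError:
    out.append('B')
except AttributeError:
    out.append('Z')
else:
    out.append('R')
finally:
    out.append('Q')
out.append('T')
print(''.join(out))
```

Execution trace: 'A' (try body) → 'Z' (except AttributeError) → 'Q' (finally) → 'T' (after the try/except). Output: AZQT

Answer: AZQT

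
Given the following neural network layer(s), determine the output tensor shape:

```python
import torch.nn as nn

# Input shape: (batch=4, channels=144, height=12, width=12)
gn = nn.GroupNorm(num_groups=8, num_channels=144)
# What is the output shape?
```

Input: (4, 144, 12, 12) -> Output: (4, 144, 12, 12)

Answer: (4, 144, 12, 12)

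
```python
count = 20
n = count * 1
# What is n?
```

Trace:
`count = 20` → count = 20
`n = count * 1` → n = 20
So n = 20

Answer: 20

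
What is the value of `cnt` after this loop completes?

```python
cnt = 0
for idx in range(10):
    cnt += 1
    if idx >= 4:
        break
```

Loop breaks when idx reaches 4, cnt is 5
`cnt` takes the values: 0 → 1 → 2 → 3 → 4 → 5

Answer: 5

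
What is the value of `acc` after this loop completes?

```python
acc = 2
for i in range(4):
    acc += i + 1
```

Start at 2, add 1 to 4 = 12
`acc` takes the values: 2 → 3 → 5 → 8 → 12

Answer: 12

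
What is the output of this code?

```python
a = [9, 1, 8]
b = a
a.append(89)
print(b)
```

Key concept: basic list aliasing.
Step by step:
`a = [9, 1, 8]` → a = [9, 1, 8]
`b = a` → b = [9, 1, 8] (same object as a)
`a.append(89)` → a = [9, 1, 8, 89] (same object as b); b = [9, 1, 8, 89] (same object as a)
`print(b)` → prints [9, 1, 8, 89]

Answer: [9, 1, 8, 89]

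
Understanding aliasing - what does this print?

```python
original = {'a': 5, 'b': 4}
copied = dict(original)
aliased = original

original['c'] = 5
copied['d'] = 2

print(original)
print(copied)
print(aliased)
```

Key concept: dict() creates copy, assignment creates alias.
Step by step:
`original = {'a': 5, 'b': 4}` → original = {'a': 5, 'b': 4}
`copied = dict(original)` → copied = {'a': 5, 'b': 4}
`aliased = original` → aliased = {'a': 5, 'b': 4} (same object as original)
`original['c'] = 5` → original = {'a': 5, 'b': 4, 'c': 5} (same object as aliased); aliased = {'a': 5, 'b': 4, 'c': 5} (same object as original)
`copied['d'] = 2` → copied = {'a': 5, 'b': 4, 'd': 2}
`print(original)` → prints {'a': 5, 'b': 4, 'c': 5}
`print(copied)` → prints {'a': 5, 'b': 4, 'd': 2}
`print(aliased)` → prints {'a': 5, 'b': 4, 'c': 5}

Answer:
{'a': 5, 'b': 4, 'c': 5}
{'a': 5, 'b': 4, 'd': 2}
{'a': 5, 'b': 4, 'c': 5}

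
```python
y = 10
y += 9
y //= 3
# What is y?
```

Trace:
`y = 10` → y = 10
`y += 9` → y = 19
`y //= 3` → y = 6
So y = 6

Answer: 6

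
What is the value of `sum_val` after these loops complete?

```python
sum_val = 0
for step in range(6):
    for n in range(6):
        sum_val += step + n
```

Sum of all step+n for step,n in 6x6
`sum_val` takes the values: 0 → 1 → 3 → 6 → 10 → 15 → 16 → 18 → 21 → 25 → 30 → 36 → 38 → 41 → 45 → 50 → 56 → 63 → 66 → 70 → 75 → 81 → 88 → 96 → 100 → 105 → 111 → 118 → 126 → 135 → 140 → 146 → 153 → 161 → 170 → 180

Answer: 180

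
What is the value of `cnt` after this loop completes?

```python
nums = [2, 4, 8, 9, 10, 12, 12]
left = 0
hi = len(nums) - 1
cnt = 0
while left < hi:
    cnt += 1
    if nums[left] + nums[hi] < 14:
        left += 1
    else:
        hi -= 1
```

Steps to find pair summing to 14
`cnt` takes the values: 0 → 1 → 2 → 3 → 4 → 5 → 6

Answer: 6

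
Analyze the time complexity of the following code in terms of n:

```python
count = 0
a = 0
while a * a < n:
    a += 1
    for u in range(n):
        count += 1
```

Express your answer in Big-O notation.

Each loop level contributes: √n × n. Multiplying the contributions gives O(n√n).

Answer: O(n√n)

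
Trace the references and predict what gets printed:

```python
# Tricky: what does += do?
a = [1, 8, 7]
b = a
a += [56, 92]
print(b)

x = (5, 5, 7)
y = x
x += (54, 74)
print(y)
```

Key concept: += behavior differs for mutable vs immutable.
Step by step:
`a = [1, 8, 7]` → a = [1, 8, 7]
`b = a` → b = [1, 8, 7] (same object as a)
`a += [56, 92]` → a = [1, 8, 7, 56, 92] (same object as b); b = [1, 8, 7, 56, 92] (same object as a)
`print(b)` → prints [1, 8, 7, 56, 92]
`x = (5, 5, 7)` → x = (5, 5, 7)
`y = x` → y = (5, 5, 7)
`x += (54, 74)` → x = (5, 5, 7, 54, 74)
`print(y)` → prints (5, 5, 7)

Answer:
[1, 8, 7, 56, 92]
(5, 5, 7)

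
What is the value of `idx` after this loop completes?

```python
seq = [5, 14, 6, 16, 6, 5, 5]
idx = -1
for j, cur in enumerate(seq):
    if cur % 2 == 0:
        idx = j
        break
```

First even number index in [5, 14, 6, 16, 6, 5, 5]
`idx` takes the values: -1 → 1

Answer: 1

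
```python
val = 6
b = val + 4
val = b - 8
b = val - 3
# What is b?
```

Trace:
`val = 6` → val = 6
`b = val + 4` → b = 10
`val = b - 8` → val = 2
`b = val - 3` → b = -1
So b = -1

Answer: -1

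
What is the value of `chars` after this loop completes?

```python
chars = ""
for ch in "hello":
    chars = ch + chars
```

Reverse 'hello'
`chars` takes the values: "" → "h" → "eh" → "leh" → "lleh" → "olleh"

Answer: "olleh"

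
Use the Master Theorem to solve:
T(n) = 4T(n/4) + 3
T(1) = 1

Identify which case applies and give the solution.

a=4, b=4, f(n)=3. log_4(4) = 1. Since c=0 < 1, Case 1 applies: T(n) = Θ(n^log_b(a)) = O(n).

Answer: O(n) - Case 1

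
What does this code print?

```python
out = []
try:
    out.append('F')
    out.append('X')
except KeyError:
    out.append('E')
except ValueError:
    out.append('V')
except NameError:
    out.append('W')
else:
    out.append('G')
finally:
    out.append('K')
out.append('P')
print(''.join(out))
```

Execution trace: 'F' (try body) → 'X' (try body, no exception) → 'G' (else) → 'K' (finally) → 'P' (after the try/except). Output: FXGKP

Answer: FXGKP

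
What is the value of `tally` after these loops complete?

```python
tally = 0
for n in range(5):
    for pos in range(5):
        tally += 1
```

5 * 5 = 25
`tally` takes the values: 0 → 1 → 2 → 3 → 4 → 5 → 6 → 7 → 8 → 9 → 10 → 11 → 12 → 13 → 14 → 15 → 16 → 17 → 18 → 19 → 20 → 21 → 22 → 23 → 24 → 25

Answer: 25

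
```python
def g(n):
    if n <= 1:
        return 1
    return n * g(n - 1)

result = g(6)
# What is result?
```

g(6) = 6 * 5 * 4 * 3 * 2 * 1 = 720

Answer: 720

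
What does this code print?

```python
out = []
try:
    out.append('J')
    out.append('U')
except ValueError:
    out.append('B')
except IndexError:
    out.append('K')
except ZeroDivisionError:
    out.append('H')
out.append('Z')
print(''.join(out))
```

Execution trace: 'J' (try body) → 'U' (try body, no exception) → 'Z' (after the try/except). Output: JUZ

Answer: JUZ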